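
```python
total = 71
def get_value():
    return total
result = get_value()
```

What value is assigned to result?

Step 1: total = 71 is defined in the global scope.
Step 2: get_value() looks up total. No local total exists, so Python checks the global scope via LEGB rule and finds total = 71.
Step 3: result = 71

The answer is 71.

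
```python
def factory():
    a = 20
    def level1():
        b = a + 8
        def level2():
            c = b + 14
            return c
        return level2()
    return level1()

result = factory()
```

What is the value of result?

Step 1: a = 20. b = a + 8 = 28.
Step 2: c = b + 14 = 28 + 14 = 42.
Step 3: result = 42

The answer is 42.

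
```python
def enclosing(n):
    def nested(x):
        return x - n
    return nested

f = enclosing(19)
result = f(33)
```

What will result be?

Step 1: enclosing(19) creates a closure capturing n = 19.
Step 2: f(33) computes 33 - 19 = 14.
Step 3: result = 14

The answer is 14.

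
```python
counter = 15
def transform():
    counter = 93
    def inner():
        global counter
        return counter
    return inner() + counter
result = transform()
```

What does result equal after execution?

Step 1: Global counter = 15. transform() shadows with local counter = 93.
Step 2: inner() uses global keyword, so inner() returns global counter = 15.
Step 3: transform() returns 15 + 93 = 108

The answer is 108.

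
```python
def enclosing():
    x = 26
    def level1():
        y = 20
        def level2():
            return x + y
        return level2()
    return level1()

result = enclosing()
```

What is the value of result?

Step 1: x = 26 in enclosing. y = 20 in level1.
Step 2: level2() reads x = 26 and y = 20 from enclosing scopes.
Step 3: result = 26 + 20 = 46

The answer is 46.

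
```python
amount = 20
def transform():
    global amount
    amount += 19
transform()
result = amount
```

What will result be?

Step 1: amount = 20 globally.
Step 2: transform() modifies global amount: amount += 19 = 39.
Step 3: result = 39

The answer is 39.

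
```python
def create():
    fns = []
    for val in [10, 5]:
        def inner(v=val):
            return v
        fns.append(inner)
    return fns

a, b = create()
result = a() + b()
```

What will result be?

Step 1: Default argument v=val captures val at each iteration.
Step 2: a() returns 10 (captured at first iteration), b() returns 5 (captured at second).
Step 3: result = 10 + 5 = 15

The answer is 15.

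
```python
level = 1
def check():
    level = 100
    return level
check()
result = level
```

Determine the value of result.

Step 1: level = 1 globally.
Step 2: check() creates a LOCAL level = 100 (no global keyword!).
Step 3: The global level is unchanged. result = 1

The answer is 1.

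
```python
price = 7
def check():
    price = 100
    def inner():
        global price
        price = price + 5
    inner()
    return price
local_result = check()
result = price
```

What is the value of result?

Step 1: Global price = 7. check() creates local price = 100.
Step 2: inner() declares global price and adds 5: global price = 7 + 5 = 12.
Step 3: check() returns its local price = 100 (unaffected by inner).
Step 4: result = global price = 12

The answer is 12.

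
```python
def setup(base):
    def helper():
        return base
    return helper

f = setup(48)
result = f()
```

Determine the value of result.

Step 1: setup(48) creates closure capturing base = 48.
Step 2: f() returns the captured base = 48.
Step 3: result = 48

The answer is 48.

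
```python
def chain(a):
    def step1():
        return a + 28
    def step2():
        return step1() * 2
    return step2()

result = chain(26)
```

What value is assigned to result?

Step 1: chain(26) captures a = 26.
Step 2: step2() calls step1() which returns 26 + 28 = 54.
Step 3: step2() returns 54 * 2 = 108

The answer is 108.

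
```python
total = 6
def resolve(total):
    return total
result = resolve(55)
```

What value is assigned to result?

Step 1: Global total = 6.
Step 2: resolve(55) takes parameter total = 55, which shadows the global.
Step 3: result = 55

The answer is 55.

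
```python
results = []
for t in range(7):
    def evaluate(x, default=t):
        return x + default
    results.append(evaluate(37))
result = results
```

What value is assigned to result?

Step 1: Default argument default=t is evaluated at function definition time.
Step 2: Each iteration creates evaluate with default = current t value.
Step 3: evaluate(37) returns 37 + default. results = [37, 38, 39, 40, 41, 42, 43]

The answer is [37, 38, 39, 40, 41, 42, 43].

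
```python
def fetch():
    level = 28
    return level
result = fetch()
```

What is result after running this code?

Step 1: fetch() defines level = 28 in its local scope.
Step 2: return level finds the local variable level = 28.
Step 3: result = 28

The answer is 28.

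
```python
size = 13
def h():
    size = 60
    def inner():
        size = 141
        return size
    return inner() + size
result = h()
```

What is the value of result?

Step 1: h() has local size = 60. inner() has local size = 141.
Step 2: inner() returns its local size = 141.
Step 3: h() returns 141 + its own size (60) = 201

The answer is 201.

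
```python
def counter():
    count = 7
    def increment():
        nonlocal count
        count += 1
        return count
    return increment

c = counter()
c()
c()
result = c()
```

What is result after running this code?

Step 1: counter() creates closure with count = 7.
Step 2: Each c() call increments count via nonlocal. After 3 calls: 7 + 3 = 10.
Step 3: result = 10

The answer is 10.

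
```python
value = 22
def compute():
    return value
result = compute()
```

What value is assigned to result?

Step 1: value = 22 is defined in the global scope.
Step 2: compute() looks up value. No local value exists, so Python checks the global scope via LEGB rule and finds value = 22.
Step 3: result = 22

The answer is 22.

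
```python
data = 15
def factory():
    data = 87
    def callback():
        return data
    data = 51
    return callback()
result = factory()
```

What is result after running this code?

Step 1: factory() sets data = 87, then later data = 51.
Step 2: callback() is called after data is reassigned to 51. Closures capture variables by reference, not by value.
Step 3: result = 51

The answer is 51.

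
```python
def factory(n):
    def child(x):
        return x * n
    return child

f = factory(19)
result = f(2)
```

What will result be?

Step 1: factory(19) creates a closure capturing n = 19.
Step 2: f(2) computes 2 * 19 = 38.
Step 3: result = 38

The answer is 38.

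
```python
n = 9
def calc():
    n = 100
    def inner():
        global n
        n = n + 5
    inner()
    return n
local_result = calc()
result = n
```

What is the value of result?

Step 1: Global n = 9. calc() creates local n = 100.
Step 2: inner() declares global n and adds 5: global n = 9 + 5 = 14.
Step 3: calc() returns its local n = 100 (unaffected by inner).
Step 4: result = global n = 14

The answer is 14.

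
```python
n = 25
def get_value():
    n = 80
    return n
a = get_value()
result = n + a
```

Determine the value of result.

Step 1: Global n = 25. get_value() returns local n = 80.
Step 2: a = 80. Global n still = 25.
Step 3: result = 25 + 80 = 105

The answer is 105.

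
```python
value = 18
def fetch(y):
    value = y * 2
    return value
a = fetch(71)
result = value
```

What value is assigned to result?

Step 1: Global value = 18.
Step 2: fetch(71) creates local value = 71 * 2 = 142.
Step 3: Global value unchanged because no global keyword. result = 18

The answer is 18.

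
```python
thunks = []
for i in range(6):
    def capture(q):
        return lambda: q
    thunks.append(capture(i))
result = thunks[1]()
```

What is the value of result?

Step 1: capture(i) creates a new scope capturing q = i at call time.
Step 2: thunks[1] = capture(1), so its lambda captures q = 1.
Step 3: result = 1 (closure factory fixes late binding)

The answer is 1.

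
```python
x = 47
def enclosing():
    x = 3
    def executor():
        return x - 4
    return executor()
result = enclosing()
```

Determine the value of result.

Step 1: enclosing() shadows global x with x = 3.
Step 2: executor() finds x = 3 in enclosing scope, computes 3 - 4 = -1.
Step 3: result = -1

The answer is -1.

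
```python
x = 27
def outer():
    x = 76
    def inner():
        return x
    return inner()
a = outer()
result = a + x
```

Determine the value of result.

Step 1: outer() has local x = 76. inner() reads from enclosing.
Step 2: outer() returns 76. Global x = 27 unchanged.
Step 3: result = 76 + 27 = 103

The answer is 103.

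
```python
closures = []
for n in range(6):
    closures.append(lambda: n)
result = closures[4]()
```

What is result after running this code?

Step 1: The loop creates 6 lambdas, all referencing the same variable n.
Step 2: After the loop, n = 5 (final value).
Step 3: closures[4]() looks up n at call time and finds 5. This is the late binding gotcha. result = 5

The answer is 5.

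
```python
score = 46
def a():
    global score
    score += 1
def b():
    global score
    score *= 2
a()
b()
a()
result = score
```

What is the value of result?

Step 1: score = 46.
Step 2: a(): score = 46 + 1 = 47.
Step 3: b(): score = 47 * 2 = 94.
Step 4: a(): score = 94 + 1 = 95

The answer is 95.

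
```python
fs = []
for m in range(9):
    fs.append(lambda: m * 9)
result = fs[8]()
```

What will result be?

Step 1: All lambdas reference the same variable m (late binding).
Step 2: After the loop, m = 8. Every lambda returns m * 9.
Step 3: fs[8]() = 8 * 9 = 72

The answer is 72.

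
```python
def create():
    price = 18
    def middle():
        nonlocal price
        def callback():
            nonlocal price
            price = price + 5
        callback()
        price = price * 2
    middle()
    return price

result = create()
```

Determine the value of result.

Step 1: price = 18.
Step 2: callback() adds 5: price = 18 + 5 = 23.
Step 3: middle() doubles: price = 23 * 2 = 46.
Step 4: result = 46

The answer is 46.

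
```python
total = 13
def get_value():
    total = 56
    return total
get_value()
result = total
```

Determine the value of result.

Step 1: total = 13 globally.
Step 2: get_value() creates a LOCAL total = 56 (no global keyword!).
Step 3: The global total is unchanged. result = 13

The answer is 13.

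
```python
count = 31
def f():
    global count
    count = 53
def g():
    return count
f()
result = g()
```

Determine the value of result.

Step 1: count = 31.
Step 2: f() sets global count = 53.
Step 3: g() reads global count = 53. result = 53

The answer is 53.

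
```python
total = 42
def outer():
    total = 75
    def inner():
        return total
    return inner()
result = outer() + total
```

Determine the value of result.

Step 1: Global total = 42. outer() shadows with total = 75.
Step 2: inner() returns enclosing total = 75. outer() = 75.
Step 3: result = 75 + global total (42) = 117

The answer is 117.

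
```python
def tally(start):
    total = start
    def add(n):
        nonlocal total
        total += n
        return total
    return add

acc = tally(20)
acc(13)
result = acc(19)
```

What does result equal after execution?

Step 1: tally(20) creates closure with total = 20.
Step 2: First acc(13): total = 20 + 13 = 33.
Step 3: Second acc(19): total = 33 + 19 = 52. result = 52

The answer is 52.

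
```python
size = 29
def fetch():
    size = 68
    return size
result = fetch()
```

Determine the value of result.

Step 1: Global size = 29.
Step 2: fetch() creates local size = 68, shadowing the global.
Step 3: Returns local size = 68. result = 68

The answer is 68.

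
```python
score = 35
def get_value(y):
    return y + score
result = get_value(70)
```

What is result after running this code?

Step 1: score = 35 is defined globally.
Step 2: get_value(70) uses parameter y = 70 and looks up score from global scope = 35.
Step 3: result = 70 + 35 = 105

The answer is 105.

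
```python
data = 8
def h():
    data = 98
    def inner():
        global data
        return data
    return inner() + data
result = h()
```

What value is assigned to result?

Step 1: Global data = 8. h() shadows with local data = 98.
Step 2: inner() uses global keyword, so inner() returns global data = 8.
Step 3: h() returns 8 + 98 = 106

The answer is 106.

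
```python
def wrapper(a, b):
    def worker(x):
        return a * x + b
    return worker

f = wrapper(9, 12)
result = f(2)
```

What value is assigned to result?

Step 1: wrapper(9, 12) captures a = 9, b = 12.
Step 2: f(2) computes 9 * 2 + 12 = 30.
Step 3: result = 30

The answer is 30.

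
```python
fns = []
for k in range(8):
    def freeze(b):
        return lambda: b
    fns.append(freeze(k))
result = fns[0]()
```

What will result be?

Step 1: freeze(k) creates a new scope capturing b = k at call time.
Step 2: fns[0] = freeze(0), so its lambda captures b = 0.
Step 3: result = 0 (closure factory fixes late binding)

The answer is 0.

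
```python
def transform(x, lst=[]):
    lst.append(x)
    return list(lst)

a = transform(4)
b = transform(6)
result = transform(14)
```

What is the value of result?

Step 1: Default list is shared. list() creates copies for return values.
Step 2: Internal list grows: [4] -> [4, 6] -> [4, 6, 14].
Step 3: result = [4, 6, 14]

The answer is [4, 6, 14].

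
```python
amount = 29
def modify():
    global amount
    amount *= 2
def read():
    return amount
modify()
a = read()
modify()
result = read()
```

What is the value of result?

Step 1: amount = 29.
Step 2: First modify(): amount = 29 * 2 = 58.
Step 3: Second modify(): amount = 58 * 2 = 116.
Step 4: read() returns 116

The answer is 116.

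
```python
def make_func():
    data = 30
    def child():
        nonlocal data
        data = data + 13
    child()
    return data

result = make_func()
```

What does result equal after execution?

Step 1: make_func() sets data = 30.
Step 2: child() uses nonlocal to modify data in make_func's scope: data = 30 + 13 = 43.
Step 3: make_func() returns the modified data = 43

The answer is 43.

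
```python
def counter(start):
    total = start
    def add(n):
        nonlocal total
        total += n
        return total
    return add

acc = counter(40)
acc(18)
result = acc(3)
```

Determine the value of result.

Step 1: counter(40) creates closure with total = 40.
Step 2: First acc(18): total = 40 + 18 = 58.
Step 3: Second acc(3): total = 58 + 3 = 61. result = 61

The answer is 61.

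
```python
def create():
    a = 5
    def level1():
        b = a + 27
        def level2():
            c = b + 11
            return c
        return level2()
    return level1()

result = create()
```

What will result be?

Step 1: a = 5. b = a + 27 = 32.
Step 2: c = b + 11 = 32 + 11 = 43.
Step 3: result = 43

The answer is 43.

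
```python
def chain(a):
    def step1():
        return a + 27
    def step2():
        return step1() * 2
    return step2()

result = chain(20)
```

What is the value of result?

Step 1: chain(20) captures a = 20.
Step 2: step2() calls step1() which returns 20 + 27 = 47.
Step 3: step2() returns 47 * 2 = 94

The answer is 94.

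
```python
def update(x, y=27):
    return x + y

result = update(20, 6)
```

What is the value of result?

Step 1: update(20, 6) overrides default y with 6.
Step 2: Returns 20 + 6 = 26.
Step 3: result = 26

The answer is 26.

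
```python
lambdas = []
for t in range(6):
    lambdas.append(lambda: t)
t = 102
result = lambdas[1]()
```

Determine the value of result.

Step 1: Lambdas capture the variable t by reference, not by value.
Step 2: After the loop, t is reassigned to 102.
Step 3: lambdas[1]() looks up the current t = 102. result = 102

The answer is 102.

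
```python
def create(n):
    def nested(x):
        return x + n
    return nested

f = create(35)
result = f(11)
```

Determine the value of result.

Step 1: create(35) creates a closure that captures n = 35.
Step 2: f(11) calls the closure with x = 11, returning 11 + 35 = 46.
Step 3: result = 46

The answer is 46.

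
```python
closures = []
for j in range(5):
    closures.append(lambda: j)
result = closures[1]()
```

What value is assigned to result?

Step 1: The loop creates 5 lambdas, all referencing the same variable j.
Step 2: After the loop, j = 4 (final value).
Step 3: closures[1]() looks up j at call time and finds 4. This is the late binding gotcha. result = 4

The answer is 4.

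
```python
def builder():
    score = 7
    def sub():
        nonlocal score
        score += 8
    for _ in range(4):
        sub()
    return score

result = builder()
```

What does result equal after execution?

Step 1: score = 7.
Step 2: sub() is called 4 times in a loop, each adding 8 via nonlocal.
Step 3: score = 7 + 8 * 4 = 39

The answer is 39.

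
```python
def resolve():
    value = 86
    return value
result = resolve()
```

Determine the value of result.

Step 1: resolve() defines value = 86 in its local scope.
Step 2: return value finds the local variable value = 86.
Step 3: result = 86

The answer is 86.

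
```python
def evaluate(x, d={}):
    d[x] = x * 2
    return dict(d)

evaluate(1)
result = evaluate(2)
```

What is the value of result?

Step 1: Mutable default dict is shared across calls.
Step 2: First call adds 1: 2. Second call adds 2: 4.
Step 3: result = {1: 2, 2: 4}

The answer is {1: 2, 2: 4}.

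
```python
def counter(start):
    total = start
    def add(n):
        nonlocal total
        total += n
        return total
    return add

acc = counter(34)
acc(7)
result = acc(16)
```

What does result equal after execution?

Step 1: counter(34) creates closure with total = 34.
Step 2: First acc(7): total = 34 + 7 = 41.
Step 3: Second acc(16): total = 41 + 16 = 57. result = 57

The answer is 57.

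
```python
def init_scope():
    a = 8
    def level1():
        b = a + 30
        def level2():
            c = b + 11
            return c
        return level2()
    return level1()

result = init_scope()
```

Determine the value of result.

Step 1: a = 8. b = a + 30 = 38.
Step 2: c = b + 11 = 38 + 11 = 49.
Step 3: result = 49

The answer is 49.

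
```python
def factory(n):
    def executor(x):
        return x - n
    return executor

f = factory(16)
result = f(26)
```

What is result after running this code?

Step 1: factory(16) creates a closure capturing n = 16.
Step 2: f(26) computes 26 - 16 = 10.
Step 3: result = 10

The answer is 10.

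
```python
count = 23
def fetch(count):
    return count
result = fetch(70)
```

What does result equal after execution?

Step 1: Global count = 23.
Step 2: fetch(70) takes parameter count = 70, which shadows the global.
Step 3: result = 70

The answer is 70.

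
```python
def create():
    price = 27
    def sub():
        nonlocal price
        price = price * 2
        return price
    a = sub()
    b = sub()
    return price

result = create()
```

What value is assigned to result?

Step 1: price starts at 27.
Step 2: First sub(): price = 27 * 2 = 54.
Step 3: Second sub(): price = 54 * 2 = 108.
Step 4: result = 108

The answer is 108.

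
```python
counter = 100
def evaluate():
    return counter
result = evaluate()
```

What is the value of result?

Step 1: counter = 100 is defined in the global scope.
Step 2: evaluate() looks up counter. No local counter exists, so Python checks the global scope via LEGB rule and finds counter = 100.
Step 3: result = 100

The answer is 100.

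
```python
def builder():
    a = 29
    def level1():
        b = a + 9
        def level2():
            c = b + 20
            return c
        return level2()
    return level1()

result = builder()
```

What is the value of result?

Step 1: a = 29. b = a + 9 = 38.
Step 2: c = b + 20 = 38 + 20 = 58.
Step 3: result = 58

The answer is 58.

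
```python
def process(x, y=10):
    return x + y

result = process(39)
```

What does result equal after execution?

Step 1: process(39) uses default y = 10.
Step 2: Returns 39 + 10 = 49.
Step 3: result = 49

The answer is 49.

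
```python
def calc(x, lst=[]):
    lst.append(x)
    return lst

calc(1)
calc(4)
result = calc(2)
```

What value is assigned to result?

Step 1: Mutable default argument gotcha! The list [] is created once.
Step 2: Each call appends to the SAME list: [1], [1, 4], [1, 4, 2].
Step 3: result = [1, 4, 2]

The answer is [1, 4, 2].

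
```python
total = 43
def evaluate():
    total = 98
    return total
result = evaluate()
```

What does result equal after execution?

Step 1: Global total = 43.
Step 2: evaluate() creates local total = 98, shadowing the global.
Step 3: Returns local total = 98. result = 98

The answer is 98.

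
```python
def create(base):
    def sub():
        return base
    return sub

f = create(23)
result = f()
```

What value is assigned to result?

Step 1: create(23) creates closure capturing base = 23.
Step 2: f() returns the captured base = 23.
Step 3: result = 23

The answer is 23.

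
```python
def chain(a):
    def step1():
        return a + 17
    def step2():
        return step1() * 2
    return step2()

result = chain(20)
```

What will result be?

Step 1: chain(20) captures a = 20.
Step 2: step2() calls step1() which returns 20 + 17 = 37.
Step 3: step2() returns 37 * 2 = 74

The answer is 74.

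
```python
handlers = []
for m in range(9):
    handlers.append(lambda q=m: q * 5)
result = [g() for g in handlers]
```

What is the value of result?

Step 1: Default arg q=m captures m at each iteration.
Step 2: handlers[k] has q defaulting to k, returns k * 5.
Step 3: result = [0, 5, 10, 15, 20, 25, 30, 35, 40]

The answer is [0, 5, 10, 15, 20, 25, 30, 35, 40].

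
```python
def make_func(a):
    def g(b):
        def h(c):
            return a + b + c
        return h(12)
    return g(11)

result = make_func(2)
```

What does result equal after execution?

Step 1: a = 2, b = 11, c = 12 across three nested scopes.
Step 2: h() accesses all three via LEGB rule.
Step 3: result = 2 + 11 + 12 = 25

The answer is 25.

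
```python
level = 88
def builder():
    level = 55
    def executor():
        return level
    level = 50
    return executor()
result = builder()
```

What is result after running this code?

Step 1: builder() sets level = 55, then later level = 50.
Step 2: executor() is called after level is reassigned to 50. Closures capture variables by reference, not by value.
Step 3: result = 50

The answer is 50.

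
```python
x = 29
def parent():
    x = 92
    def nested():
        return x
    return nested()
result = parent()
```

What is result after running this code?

Step 1: x = 29 globally, but parent() defines x = 92 locally.
Step 2: nested() looks up x. Not in local scope, so checks enclosing scope (parent) and finds x = 92.
Step 3: result = 92

The answer is 92.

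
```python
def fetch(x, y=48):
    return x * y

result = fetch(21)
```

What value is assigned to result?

Step 1: fetch(21) uses default y = 48.
Step 2: Returns 21 * 48 = 1008.
Step 3: result = 1008

The answer is 1008.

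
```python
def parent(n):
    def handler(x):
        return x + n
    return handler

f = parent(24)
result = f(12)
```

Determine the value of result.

Step 1: parent(24) creates a closure that captures n = 24.
Step 2: f(12) calls the closure with x = 12, returning 12 + 24 = 36.
Step 3: result = 36

The answer is 36.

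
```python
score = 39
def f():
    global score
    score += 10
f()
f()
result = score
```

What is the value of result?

Step 1: score = 39.
Step 2: First f(): score = 39 + 10 = 49.
Step 3: Second f(): score = 49 + 10 = 59. result = 59

The answer is 59.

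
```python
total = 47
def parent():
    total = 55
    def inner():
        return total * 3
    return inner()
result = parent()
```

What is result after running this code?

Step 1: parent() shadows global total with total = 55.
Step 2: inner() finds total = 55 in enclosing scope, computes 55 * 3 = 165.
Step 3: result = 165

The answer is 165.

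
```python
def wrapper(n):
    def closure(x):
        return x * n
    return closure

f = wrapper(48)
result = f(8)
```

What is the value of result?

Step 1: wrapper(48) creates a closure capturing n = 48.
Step 2: f(8) computes 8 * 48 = 384.
Step 3: result = 384

The answer is 384.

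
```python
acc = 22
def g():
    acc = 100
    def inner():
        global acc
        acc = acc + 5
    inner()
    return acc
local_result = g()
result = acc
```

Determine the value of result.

Step 1: Global acc = 22. g() creates local acc = 100.
Step 2: inner() declares global acc and adds 5: global acc = 22 + 5 = 27.
Step 3: g() returns its local acc = 100 (unaffected by inner).
Step 4: result = global acc = 27

The answer is 27.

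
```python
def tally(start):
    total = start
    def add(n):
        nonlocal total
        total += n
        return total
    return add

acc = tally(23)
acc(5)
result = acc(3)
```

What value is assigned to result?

Step 1: tally(23) creates closure with total = 23.
Step 2: First acc(5): total = 23 + 5 = 28.
Step 3: Second acc(3): total = 28 + 3 = 31. result = 31

The answer is 31.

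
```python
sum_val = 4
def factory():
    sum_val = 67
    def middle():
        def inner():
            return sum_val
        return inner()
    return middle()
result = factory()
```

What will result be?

Step 1: factory() defines sum_val = 67. middle() and inner() have no local sum_val.
Step 2: inner() checks local (none), enclosing middle() (none), enclosing factory() and finds sum_val = 67.
Step 3: result = 67

The answer is 67.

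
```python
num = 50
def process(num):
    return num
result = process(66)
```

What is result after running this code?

Step 1: Global num = 50.
Step 2: process(66) takes parameter num = 66, which shadows the global.
Step 3: result = 66

The answer is 66.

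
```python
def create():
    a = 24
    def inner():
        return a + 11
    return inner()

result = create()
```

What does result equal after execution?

Step 1: create() defines a = 24.
Step 2: inner() reads a = 24 from enclosing scope, returns 24 + 11 = 35.
Step 3: result = 35

The answer is 35.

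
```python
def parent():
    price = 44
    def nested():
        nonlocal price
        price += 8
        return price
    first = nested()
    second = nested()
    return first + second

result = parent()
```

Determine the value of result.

Step 1: price starts at 44.
Step 2: First call: price = 44 + 8 = 52, returns 52.
Step 3: Second call: price = 52 + 8 = 60, returns 60.
Step 4: result = 52 + 60 = 112

The answer is 112.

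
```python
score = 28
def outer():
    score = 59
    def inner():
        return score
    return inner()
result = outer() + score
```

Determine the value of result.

Step 1: Global score = 28. outer() shadows with score = 59.
Step 2: inner() returns enclosing score = 59. outer() = 59.
Step 3: result = 59 + global score (28) = 87

The answer is 87.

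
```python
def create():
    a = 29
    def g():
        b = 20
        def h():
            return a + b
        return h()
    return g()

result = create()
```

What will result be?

Step 1: create() defines a = 29. g() defines b = 20.
Step 2: h() accesses both from enclosing scopes: a = 29, b = 20.
Step 3: result = 29 + 20 = 49

The answer is 49.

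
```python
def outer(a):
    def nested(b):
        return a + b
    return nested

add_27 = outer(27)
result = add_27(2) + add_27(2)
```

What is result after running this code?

Step 1: add_27 captures a = 27.
Step 2: add_27(2) = 27 + 2 = 29, called twice.
Step 3: result = 29 + 29 = 58

The answer is 58.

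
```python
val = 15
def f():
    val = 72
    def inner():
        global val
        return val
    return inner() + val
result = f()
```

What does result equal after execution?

Step 1: Global val = 15. f() shadows with local val = 72.
Step 2: inner() uses global keyword, so inner() returns global val = 15.
Step 3: f() returns 15 + 72 = 87

The answer is 87.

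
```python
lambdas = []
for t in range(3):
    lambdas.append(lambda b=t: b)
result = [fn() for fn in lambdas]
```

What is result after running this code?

Step 1: Default arg b=t captures t at each iteration.
Step 2: Each lambda has its own default: 0, 1, ..., 2.
Step 3: result = [0, 1, 2]

The answer is [0, 1, 2].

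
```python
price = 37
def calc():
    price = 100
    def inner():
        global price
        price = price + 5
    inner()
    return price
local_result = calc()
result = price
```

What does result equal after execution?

Step 1: Global price = 37. calc() creates local price = 100.
Step 2: inner() declares global price and adds 5: global price = 37 + 5 = 42.
Step 3: calc() returns its local price = 100 (unaffected by inner).
Step 4: result = global price = 42

The answer is 42.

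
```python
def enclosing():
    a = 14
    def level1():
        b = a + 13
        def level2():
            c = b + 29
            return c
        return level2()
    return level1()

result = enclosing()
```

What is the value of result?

Step 1: a = 14. b = a + 13 = 27.
Step 2: c = b + 29 = 27 + 29 = 56.
Step 3: result = 56

The answer is 56.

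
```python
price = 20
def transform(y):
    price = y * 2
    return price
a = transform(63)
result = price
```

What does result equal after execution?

Step 1: Global price = 20.
Step 2: transform(63) creates local price = 63 * 2 = 126.
Step 3: Global price unchanged because no global keyword. result = 20

The answer is 20.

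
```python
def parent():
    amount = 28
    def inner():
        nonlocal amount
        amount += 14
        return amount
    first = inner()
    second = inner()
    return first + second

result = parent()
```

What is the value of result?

Step 1: amount starts at 28.
Step 2: First call: amount = 28 + 14 = 42, returns 42.
Step 3: Second call: amount = 42 + 14 = 56, returns 56.
Step 4: result = 42 + 56 = 98

The answer is 98.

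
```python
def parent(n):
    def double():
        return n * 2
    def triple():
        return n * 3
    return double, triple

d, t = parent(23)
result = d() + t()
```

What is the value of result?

Step 1: Both closures capture the same n = 23.
Step 2: d() = 23 * 2 = 46, t() = 23 * 3 = 69.
Step 3: result = 46 + 69 = 115

The answer is 115.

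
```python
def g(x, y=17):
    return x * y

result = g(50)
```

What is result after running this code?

Step 1: g(50) uses default y = 17.
Step 2: Returns 50 * 17 = 850.
Step 3: result = 850

The answer is 850.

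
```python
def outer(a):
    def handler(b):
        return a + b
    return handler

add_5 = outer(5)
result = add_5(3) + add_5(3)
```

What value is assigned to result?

Step 1: add_5 captures a = 5.
Step 2: add_5(3) = 5 + 3 = 8, called twice.
Step 3: result = 8 + 8 = 16

The answer is 16.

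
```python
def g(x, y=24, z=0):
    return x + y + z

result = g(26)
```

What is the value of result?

Step 1: g(26) uses defaults y = 24, z = 0.
Step 2: Returns 26 + 24 + 0 = 50.
Step 3: result = 50

The answer is 50.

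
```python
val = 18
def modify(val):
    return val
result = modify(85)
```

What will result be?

Step 1: Global val = 18.
Step 2: modify(85) takes parameter val = 85, which shadows the global.
Step 3: result = 85

The answer is 85.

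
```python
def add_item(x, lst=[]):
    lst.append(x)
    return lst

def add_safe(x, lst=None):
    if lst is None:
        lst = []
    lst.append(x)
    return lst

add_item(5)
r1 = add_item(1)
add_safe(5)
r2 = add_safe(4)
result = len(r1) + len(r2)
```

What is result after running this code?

Step 1: add_item shares mutable default: after 2 calls, lst = [5, 1], len = 2.
Step 2: add_safe creates fresh list each time: r2 = [4], len = 1.
Step 3: result = 2 + 1 = 3

The answer is 3.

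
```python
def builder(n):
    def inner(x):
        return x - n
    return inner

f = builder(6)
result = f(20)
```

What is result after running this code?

Step 1: builder(6) creates a closure capturing n = 6.
Step 2: f(20) computes 20 - 6 = 14.
Step 3: result = 14

The answer is 14.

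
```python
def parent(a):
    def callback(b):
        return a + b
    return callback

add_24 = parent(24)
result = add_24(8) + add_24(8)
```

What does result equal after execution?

Step 1: add_24 captures a = 24.
Step 2: add_24(8) = 24 + 8 = 32, called twice.
Step 3: result = 32 + 32 = 64

The answer is 64.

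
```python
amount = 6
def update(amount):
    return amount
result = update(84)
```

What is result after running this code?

Step 1: Global amount = 6.
Step 2: update(84) takes parameter amount = 84, which shadows the global.
Step 3: result = 84

The answer is 84.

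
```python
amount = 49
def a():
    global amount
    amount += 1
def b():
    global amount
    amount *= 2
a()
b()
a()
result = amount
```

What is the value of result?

Step 1: amount = 49.
Step 2: a(): amount = 49 + 1 = 50.
Step 3: b(): amount = 50 * 2 = 100.
Step 4: a(): amount = 100 + 1 = 101

The answer is 101.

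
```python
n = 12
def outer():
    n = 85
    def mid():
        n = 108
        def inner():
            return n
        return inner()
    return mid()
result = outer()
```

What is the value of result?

Step 1: Three levels of shadowing: global 12, outer 85, mid 108.
Step 2: inner() finds n = 108 in enclosing mid() scope.
Step 3: result = 108

The answer is 108.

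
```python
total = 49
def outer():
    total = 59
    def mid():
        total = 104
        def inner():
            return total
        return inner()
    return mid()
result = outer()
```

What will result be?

Step 1: Three levels of shadowing: global 49, outer 59, mid 104.
Step 2: inner() finds total = 104 in enclosing mid() scope.
Step 3: result = 104

The answer is 104.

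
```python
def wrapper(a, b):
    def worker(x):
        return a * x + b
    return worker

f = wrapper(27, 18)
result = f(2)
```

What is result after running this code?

Step 1: wrapper(27, 18) captures a = 27, b = 18.
Step 2: f(2) computes 27 * 2 + 18 = 72.
Step 3: result = 72

The answer is 72.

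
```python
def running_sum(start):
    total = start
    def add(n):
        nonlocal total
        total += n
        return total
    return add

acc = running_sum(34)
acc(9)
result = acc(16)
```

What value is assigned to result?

Step 1: running_sum(34) creates closure with total = 34.
Step 2: First acc(9): total = 34 + 9 = 43.
Step 3: Second acc(16): total = 43 + 16 = 59. result = 59

The answer is 59.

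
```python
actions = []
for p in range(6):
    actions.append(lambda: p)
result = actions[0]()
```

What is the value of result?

Step 1: The loop creates 6 lambdas, all referencing the same variable p.
Step 2: After the loop, p = 5 (final value).
Step 3: actions[0]() looks up p at call time and finds 5. This is the late binding gotcha. result = 5

The answer is 5.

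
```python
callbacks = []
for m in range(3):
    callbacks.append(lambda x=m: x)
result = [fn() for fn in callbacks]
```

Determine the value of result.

Step 1: Default arg x=m captures m at each iteration.
Step 2: Each lambda has its own default: 0, 1, ..., 2.
Step 3: result = [0, 1, 2]

The answer is [0, 1, 2].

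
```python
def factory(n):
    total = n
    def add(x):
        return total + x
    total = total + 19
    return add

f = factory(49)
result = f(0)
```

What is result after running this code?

Step 1: factory(49) sets total = 49, then total = 49 + 19 = 68.
Step 2: Closures capture by reference, so add sees total = 68.
Step 3: f(0) returns 68 + 0 = 68

The answer is 68.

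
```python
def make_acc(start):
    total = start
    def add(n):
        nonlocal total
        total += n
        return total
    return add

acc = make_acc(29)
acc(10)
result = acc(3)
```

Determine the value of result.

Step 1: make_acc(29) creates closure with total = 29.
Step 2: First acc(10): total = 29 + 10 = 39.
Step 3: Second acc(3): total = 39 + 3 = 42. result = 42

The answer is 42.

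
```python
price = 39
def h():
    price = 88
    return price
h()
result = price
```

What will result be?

Step 1: Global price = 39.
Step 2: h() creates local price = 88 (shadow, not modification).
Step 3: After h() returns, global price is unchanged. result = 39

The answer is 39.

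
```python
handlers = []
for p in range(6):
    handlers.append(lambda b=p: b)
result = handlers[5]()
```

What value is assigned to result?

Step 1: Default argument b=p captures p's value at each iteration.
Step 2: handlers[5] captured b = 5 when p was 5.
Step 3: result = 5

The answer is 5.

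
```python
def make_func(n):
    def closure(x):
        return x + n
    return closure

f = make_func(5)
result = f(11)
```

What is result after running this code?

Step 1: make_func(5) creates a closure that captures n = 5.
Step 2: f(11) calls the closure with x = 11, returning 11 + 5 = 16.
Step 3: result = 16

The answer is 16.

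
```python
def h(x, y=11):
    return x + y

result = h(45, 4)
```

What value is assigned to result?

Step 1: h(45, 4) overrides default y with 4.
Step 2: Returns 45 + 4 = 49.
Step 3: result = 49

The answer is 49.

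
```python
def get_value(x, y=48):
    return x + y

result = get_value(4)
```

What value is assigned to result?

Step 1: get_value(4) uses default y = 48.
Step 2: Returns 4 + 48 = 52.
Step 3: result = 52

The answer is 52.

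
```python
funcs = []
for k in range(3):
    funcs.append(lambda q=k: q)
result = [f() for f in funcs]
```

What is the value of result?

Step 1: Default arg q=k captures k at each iteration.
Step 2: Each lambda has its own default: 0, 1, ..., 2.
Step 3: result = [0, 1, 2]

The answer is [0, 1, 2].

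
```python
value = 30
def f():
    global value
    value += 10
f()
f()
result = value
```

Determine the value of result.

Step 1: value = 30.
Step 2: First f(): value = 30 + 10 = 40.
Step 3: Second f(): value = 40 + 10 = 50. result = 50

The answer is 50.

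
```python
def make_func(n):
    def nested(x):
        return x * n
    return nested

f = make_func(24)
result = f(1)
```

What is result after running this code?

Step 1: make_func(24) creates a closure capturing n = 24.
Step 2: f(1) computes 1 * 24 = 24.
Step 3: result = 24

The answer is 24.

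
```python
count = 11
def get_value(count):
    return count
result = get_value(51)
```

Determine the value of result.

Step 1: Global count = 11.
Step 2: get_value(51) takes parameter count = 51, which shadows the global.
Step 3: result = 51

The answer is 51.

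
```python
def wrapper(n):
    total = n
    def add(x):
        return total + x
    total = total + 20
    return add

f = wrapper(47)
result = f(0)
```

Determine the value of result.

Step 1: wrapper(47) sets total = 47, then total = 47 + 20 = 67.
Step 2: Closures capture by reference, so add sees total = 67.
Step 3: f(0) returns 67 + 0 = 67

The answer is 67.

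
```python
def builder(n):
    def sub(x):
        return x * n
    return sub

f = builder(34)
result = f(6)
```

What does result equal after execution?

Step 1: builder(34) creates a closure capturing n = 34.
Step 2: f(6) computes 6 * 34 = 204.
Step 3: result = 204

The answer is 204.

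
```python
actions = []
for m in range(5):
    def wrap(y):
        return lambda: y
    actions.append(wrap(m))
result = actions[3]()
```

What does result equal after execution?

Step 1: wrap(m) creates a new scope capturing y = m at call time.
Step 2: actions[3] = wrap(3), so its lambda captures y = 3.
Step 3: result = 3 (closure factory fixes late binding)

The answer is 3.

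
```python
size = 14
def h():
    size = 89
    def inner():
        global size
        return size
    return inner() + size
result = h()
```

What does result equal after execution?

Step 1: Global size = 14. h() shadows with local size = 89.
Step 2: inner() uses global keyword, so inner() returns global size = 14.
Step 3: h() returns 14 + 89 = 103

The answer is 103.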